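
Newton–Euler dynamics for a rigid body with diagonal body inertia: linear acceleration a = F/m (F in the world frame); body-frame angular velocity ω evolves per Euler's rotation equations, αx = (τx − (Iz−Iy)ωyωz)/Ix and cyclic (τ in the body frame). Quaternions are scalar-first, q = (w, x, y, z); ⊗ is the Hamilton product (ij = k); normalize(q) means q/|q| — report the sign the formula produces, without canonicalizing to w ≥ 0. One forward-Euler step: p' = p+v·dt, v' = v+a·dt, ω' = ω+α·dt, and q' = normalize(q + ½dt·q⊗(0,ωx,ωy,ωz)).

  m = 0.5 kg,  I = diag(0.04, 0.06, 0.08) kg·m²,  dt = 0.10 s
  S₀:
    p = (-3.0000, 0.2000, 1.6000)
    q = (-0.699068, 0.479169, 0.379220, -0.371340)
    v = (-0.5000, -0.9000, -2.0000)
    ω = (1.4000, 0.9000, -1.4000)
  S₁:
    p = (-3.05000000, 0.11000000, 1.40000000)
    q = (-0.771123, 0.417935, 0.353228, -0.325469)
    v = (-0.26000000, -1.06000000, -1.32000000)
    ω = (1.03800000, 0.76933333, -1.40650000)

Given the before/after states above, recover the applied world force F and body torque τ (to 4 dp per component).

Δv = v₁−v₀ = (0.24000000, -0.16000000, 0.68000000)
applied force F = (1.2000, -0.8000, 3.4000)
ω₁ − ω₀ = (-0.36200000, -0.13066667, -0.00650000)
precession coupling = (-0.0252, 0.0784, 0.0252)
applied torque τ = (-0.1700, 0.0000, 0.0200)

F = (1.2000, -0.8000, 3.4000)
τ = (-0.1700, 0.0000, 0.0200)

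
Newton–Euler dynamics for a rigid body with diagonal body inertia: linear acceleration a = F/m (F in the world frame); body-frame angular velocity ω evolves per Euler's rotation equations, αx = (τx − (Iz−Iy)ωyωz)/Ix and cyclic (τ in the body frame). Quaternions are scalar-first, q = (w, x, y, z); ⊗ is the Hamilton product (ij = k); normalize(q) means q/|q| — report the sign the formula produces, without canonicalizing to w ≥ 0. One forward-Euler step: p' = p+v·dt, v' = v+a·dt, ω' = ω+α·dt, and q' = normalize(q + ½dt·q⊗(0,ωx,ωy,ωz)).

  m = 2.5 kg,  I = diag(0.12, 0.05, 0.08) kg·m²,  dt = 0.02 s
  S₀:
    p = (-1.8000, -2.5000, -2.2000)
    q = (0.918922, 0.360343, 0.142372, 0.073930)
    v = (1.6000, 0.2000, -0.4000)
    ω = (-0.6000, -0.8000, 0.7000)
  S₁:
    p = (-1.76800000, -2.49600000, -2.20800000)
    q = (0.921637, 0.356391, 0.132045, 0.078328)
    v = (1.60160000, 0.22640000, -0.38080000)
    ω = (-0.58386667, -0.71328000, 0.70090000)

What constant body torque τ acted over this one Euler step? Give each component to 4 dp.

τ = (0.0800, 0.2000, -0.0300)

rate change Δω = (0.01613333, 0.08672000, 0.00090000)
τ = I·(Δω/dt) + ω₀×(Iω₀) = (0.0800, 0.2000, -0.0300)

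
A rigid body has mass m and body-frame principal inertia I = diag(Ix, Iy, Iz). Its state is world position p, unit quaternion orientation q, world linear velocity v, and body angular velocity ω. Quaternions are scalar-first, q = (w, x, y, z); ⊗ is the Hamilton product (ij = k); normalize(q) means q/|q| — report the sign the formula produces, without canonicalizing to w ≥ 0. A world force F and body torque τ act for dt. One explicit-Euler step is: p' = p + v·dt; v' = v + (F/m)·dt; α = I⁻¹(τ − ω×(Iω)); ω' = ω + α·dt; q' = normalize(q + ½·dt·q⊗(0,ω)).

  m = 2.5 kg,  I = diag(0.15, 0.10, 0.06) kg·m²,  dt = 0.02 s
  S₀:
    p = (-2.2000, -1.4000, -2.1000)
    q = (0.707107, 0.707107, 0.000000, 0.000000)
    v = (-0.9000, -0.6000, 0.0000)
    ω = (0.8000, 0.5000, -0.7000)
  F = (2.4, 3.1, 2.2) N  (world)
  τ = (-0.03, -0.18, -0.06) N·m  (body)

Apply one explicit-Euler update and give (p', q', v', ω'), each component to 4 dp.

p' = (-2.2180, -1.4120, -2.1000)
q' = (0.7014, 0.7127, 0.0085, -0.0014)
v' = (-0.8808, -0.5752, 0.0176)
ω' = (0.7941, 0.4741, -0.7133)

gyro term ω×Iω = (0.0140, -0.0504, -0.0200)
(τ − ω×Iω)/I = (-0.2933, -1.2960, -0.6667)
new body rate ω' = (0.7941, 0.4741, -0.7133)
q⊗(0,ω) = (-0.5656856, 0.5656856, 0.8485284, -0.1414214)
q' = normalize(q + ½dt·q⊗(0,ω)) = (0.7014, 0.7127, 0.0085, -0.0014)
a = F/m = (0.9600, 1.2400, 0.8800)
p + v·dt = (-2.2180, -1.4120, -2.1000)
new velocity v' = (-0.8808, -0.5752, 0.0176)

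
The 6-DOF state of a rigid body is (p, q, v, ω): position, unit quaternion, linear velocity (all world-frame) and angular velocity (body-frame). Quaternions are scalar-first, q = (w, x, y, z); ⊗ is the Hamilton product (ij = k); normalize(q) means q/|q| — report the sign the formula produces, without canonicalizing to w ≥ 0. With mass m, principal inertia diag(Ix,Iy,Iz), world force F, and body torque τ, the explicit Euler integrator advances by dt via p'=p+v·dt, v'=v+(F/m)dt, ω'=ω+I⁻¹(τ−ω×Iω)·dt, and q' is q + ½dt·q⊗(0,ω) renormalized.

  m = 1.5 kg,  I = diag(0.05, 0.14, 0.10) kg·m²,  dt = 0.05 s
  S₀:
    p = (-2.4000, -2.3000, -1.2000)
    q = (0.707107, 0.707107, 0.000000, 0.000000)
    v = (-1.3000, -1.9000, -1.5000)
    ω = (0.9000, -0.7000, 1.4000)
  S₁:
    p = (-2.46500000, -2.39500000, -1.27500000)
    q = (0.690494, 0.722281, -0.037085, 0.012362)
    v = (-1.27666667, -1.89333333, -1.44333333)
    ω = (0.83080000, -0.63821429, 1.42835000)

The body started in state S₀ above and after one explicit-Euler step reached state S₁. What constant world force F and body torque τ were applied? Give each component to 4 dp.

F = (0.7000, 0.2000, 1.7000)
τ = (-0.0300, 0.1100, 0.0000)

rate change Δω = (-0.06920000, 0.06178571, 0.02835000)
ω₀×(Iω₀) = (0.0392, -0.0630, -0.0567)
τ = I·(Δω/dt) + ω₀×(Iω₀) = (-0.0300, 0.1100, 0.0000)
Δv = v₁−v₀ = (0.02333333, 0.00666667, 0.05666667)
applied force F = (0.7000, 0.2000, 1.7000)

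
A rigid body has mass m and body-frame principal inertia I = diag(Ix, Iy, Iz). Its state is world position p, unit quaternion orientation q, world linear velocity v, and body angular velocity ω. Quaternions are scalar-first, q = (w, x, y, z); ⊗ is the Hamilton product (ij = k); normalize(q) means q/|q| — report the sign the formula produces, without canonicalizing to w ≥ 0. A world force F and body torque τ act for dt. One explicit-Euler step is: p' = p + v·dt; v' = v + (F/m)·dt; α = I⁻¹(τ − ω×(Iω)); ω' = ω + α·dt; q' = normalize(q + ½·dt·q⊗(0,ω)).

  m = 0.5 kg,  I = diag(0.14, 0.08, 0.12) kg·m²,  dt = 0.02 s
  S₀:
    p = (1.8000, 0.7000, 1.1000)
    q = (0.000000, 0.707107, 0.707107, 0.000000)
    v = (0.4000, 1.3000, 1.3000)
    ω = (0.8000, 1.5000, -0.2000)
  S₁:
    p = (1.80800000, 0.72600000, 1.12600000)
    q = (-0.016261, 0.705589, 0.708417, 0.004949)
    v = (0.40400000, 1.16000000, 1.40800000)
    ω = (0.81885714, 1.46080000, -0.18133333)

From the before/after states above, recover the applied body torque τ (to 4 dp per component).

τ = (0.1200, -0.1600, 0.0400)

ω₁ − ω₀ = (0.01885714, -0.03920000, 0.01866667)
precession coupling = (-0.0120, -0.0032, -0.0720)
applied torque τ = (0.1200, -0.1600, 0.0400)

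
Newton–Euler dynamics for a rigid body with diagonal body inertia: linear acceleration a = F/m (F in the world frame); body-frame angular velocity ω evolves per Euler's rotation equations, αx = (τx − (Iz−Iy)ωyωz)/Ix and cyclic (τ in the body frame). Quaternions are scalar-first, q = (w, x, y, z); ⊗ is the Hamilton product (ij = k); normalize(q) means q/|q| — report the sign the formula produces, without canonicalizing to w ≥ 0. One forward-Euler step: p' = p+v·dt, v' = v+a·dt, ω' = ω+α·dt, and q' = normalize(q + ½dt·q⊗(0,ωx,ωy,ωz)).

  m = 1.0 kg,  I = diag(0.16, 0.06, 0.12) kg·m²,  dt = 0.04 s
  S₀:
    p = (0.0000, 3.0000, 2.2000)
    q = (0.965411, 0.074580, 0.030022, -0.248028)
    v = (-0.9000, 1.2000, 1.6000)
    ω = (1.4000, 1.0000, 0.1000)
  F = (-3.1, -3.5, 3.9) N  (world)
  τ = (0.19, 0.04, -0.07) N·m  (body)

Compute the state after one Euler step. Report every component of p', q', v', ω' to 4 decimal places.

p' = (-0.0360, 3.0480, 2.2640)
q' = (0.9626, 0.1066, 0.0422, -0.2453)
v' = (-1.0240, 1.0600, 1.7560)
ω' = (1.4460, 1.0229, 0.1233)

(τ − ω×Iω)/I = (1.1500, 0.5733, 0.5833)
ω' = ω + α·dt = (1.4460, 1.0229, 0.1233)
q⊗(0,ω) = (-0.1096312, 1.6026056, 0.6107138, 0.1290903)
q' = normalize(q + ½dt·q⊗(0,ω)) = (0.9626, 0.1066, 0.0422, -0.2453)
new position p' = (-0.0360, 3.0480, 2.2640)
v + (F/m)dt = (-1.0240, 1.0600, 1.7560)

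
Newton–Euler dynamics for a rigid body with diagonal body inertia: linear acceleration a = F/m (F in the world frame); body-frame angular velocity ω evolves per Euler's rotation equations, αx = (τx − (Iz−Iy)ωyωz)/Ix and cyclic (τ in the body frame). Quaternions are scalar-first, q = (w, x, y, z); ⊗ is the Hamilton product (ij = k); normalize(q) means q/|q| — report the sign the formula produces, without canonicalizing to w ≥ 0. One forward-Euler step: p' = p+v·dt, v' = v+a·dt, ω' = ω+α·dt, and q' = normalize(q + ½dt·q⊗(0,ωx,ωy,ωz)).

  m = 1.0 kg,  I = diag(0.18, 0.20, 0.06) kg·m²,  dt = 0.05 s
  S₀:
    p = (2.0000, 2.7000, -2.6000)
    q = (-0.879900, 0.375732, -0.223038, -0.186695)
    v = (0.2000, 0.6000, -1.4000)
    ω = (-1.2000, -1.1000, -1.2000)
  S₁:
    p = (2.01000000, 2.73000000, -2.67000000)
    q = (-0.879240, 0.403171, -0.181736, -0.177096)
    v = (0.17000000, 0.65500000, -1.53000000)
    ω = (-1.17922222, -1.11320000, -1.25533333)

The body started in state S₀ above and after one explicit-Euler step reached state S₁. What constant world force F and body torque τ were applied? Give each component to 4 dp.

F = (-0.6000, 1.1000, -2.6000)
τ = (-0.1100, 0.1200, -0.0400)

ω₁ − ω₀ = (0.02077778, -0.01320000, -0.05533333)
gyro term ω₀×Iω₀ = (-0.1848, 0.1728, 0.0264)
I·α + gyro = (-0.1100, 0.1200, -0.0400)
velocity change Δv = (-0.03000000, 0.05500000, -0.13000000)
F = m·Δv/dt = (-0.6000, 1.1000, -2.6000)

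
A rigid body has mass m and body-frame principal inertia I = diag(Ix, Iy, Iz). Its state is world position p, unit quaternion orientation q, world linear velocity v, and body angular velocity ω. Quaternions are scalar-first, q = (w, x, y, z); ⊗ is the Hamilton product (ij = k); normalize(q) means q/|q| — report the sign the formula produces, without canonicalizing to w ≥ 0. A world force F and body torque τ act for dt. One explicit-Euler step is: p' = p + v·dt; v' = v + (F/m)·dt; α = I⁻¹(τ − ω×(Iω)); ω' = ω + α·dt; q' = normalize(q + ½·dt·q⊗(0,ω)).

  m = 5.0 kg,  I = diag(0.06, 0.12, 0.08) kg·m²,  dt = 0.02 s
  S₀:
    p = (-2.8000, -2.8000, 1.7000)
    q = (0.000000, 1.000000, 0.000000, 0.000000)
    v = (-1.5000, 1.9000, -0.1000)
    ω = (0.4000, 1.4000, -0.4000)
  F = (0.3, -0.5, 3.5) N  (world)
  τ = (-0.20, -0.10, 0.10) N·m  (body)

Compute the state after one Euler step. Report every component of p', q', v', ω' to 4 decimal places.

p' = (-2.8300, -2.7620, 1.6980)
q' = (-0.0040, 0.9999, 0.0040, 0.0140)
v' = (-1.4988, 1.8980, -0.0860)
ω' = (0.3259, 1.3828, -0.3834)

linear accel F/m = (0.0600, -0.1000, 0.7000)
p + v·dt = (-2.8300, -2.7620, 1.6980)
v' = v + a·dt = (-1.4988, 1.8980, -0.0860)
gyro term ω×Iω = (0.0224, 0.0032, 0.0336)
(τ − ω×Iω)/I = (-3.7067, -0.8600, 0.8300)
ω' = ω + α·dt = (0.3259, 1.3828, -0.3834)
2q̇ = q⊗(0,ω) = (-0.4000000, 0.0000000, 0.4000000, 1.4000000)
q + ½dt·q⊗(0,ω), renormalized = (-0.0040, 0.9999, 0.0040, 0.0140)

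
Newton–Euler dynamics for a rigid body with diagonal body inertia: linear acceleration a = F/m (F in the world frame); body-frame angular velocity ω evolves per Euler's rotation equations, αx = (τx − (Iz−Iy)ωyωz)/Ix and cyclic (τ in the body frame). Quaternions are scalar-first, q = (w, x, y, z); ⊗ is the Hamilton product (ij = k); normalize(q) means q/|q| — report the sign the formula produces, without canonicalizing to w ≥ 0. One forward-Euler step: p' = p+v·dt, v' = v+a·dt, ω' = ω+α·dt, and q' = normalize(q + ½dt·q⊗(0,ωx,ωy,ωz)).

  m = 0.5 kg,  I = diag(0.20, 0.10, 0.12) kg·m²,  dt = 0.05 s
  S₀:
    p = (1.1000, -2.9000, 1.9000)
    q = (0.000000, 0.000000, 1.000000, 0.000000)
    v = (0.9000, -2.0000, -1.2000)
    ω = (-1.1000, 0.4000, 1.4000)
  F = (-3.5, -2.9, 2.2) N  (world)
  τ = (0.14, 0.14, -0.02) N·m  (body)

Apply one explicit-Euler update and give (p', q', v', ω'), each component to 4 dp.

p' = (1.1450, -3.0000, 1.8400)
q' = (-0.0100, 0.0350, 0.9990, 0.0275)
v' = (0.5500, -2.2900, -0.9800)
ω' = (-1.0678, 0.5316, 1.3733)

ω×(Iω) gyroscopic = (0.0112, -0.1232, 0.0440)
angular accel α = (0.6440, 2.6320, -0.5333)
new body rate ω' = (-1.0678, 0.5316, 1.3733)
Hamilton product q⊗(0,ω) = (-0.4000000, 1.4000000, 0.0000000, 1.1000000)
updated quaternion q' = (-0.0100, 0.0350, 0.9990, 0.0275)
linear accel F/m = (-7.0000, -5.8000, 4.4000)
p' = p + v·dt = (1.1450, -3.0000, 1.8400)
new velocity v' = (0.5500, -2.2900, -0.9800)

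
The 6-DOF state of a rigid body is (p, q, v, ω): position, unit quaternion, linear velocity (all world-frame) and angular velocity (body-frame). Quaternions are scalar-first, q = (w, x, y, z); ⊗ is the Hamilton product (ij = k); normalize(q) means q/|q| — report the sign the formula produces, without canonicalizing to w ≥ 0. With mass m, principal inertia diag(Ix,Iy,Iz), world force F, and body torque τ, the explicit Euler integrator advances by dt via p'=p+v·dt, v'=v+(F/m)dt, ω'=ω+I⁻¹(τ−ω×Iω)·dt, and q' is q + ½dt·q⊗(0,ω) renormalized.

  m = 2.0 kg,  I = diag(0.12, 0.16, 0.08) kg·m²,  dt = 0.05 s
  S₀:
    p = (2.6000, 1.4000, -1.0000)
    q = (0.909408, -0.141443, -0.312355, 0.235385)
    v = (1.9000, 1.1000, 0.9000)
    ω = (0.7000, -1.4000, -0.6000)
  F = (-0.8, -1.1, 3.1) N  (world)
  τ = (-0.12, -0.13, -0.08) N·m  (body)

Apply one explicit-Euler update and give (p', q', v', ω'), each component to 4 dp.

p + v·dt = (2.6950, 1.4550, -0.9550)
new velocity v' = (1.8800, 1.0725, 0.9775)
angular accel α = (-0.4400, -0.7075, -0.5100)
ω + α·dt = (0.6780, -1.4354, -0.6255)
q⊗(0,ω) = (-0.1970559, 1.1535376, -1.1932675, -0.1289761)
q' = normalize(q + ½dt·q⊗(0,ω)) = (0.9037, -0.1125, -0.3419, 0.2320)

p' = (2.6950, 1.4550, -0.9550)
q' = (0.9037, -0.1125, -0.3419, 0.2320)
v' = (1.8800, 1.0725, 0.9775)
ω' = (0.6780, -1.4354, -0.6255)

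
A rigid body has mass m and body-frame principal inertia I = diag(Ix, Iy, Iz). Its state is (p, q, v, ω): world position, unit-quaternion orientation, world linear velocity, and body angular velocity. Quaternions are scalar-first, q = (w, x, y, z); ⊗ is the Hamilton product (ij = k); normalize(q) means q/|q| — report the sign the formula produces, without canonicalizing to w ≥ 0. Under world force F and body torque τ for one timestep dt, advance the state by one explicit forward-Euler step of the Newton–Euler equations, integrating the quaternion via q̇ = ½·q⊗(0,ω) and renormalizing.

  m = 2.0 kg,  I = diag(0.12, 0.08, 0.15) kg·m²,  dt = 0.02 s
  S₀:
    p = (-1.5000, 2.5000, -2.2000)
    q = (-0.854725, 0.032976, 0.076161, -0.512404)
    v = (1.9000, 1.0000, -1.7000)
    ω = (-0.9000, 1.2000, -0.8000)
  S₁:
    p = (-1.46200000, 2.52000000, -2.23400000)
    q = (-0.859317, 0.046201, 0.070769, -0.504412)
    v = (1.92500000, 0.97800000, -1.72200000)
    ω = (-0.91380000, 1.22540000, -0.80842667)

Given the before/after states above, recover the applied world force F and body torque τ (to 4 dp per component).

F = (2.5000, -2.2000, -2.2000)
τ = (-0.1500, 0.0800, -0.0200)

ω₁ − ω₀ = (-0.01380000, 0.02540000, -0.00842667)
ω₀×(Iω₀) = (-0.0672, -0.0216, 0.0432)
τ = I·(Δω/dt) + ω₀×(Iω₀) = (-0.1500, 0.0800, -0.0200)
v₁ − v₀ = (0.02500000, -0.02200000, -0.02200000)
m·(v₁−v₀)/dt = (2.5000, -2.2000, -2.2000)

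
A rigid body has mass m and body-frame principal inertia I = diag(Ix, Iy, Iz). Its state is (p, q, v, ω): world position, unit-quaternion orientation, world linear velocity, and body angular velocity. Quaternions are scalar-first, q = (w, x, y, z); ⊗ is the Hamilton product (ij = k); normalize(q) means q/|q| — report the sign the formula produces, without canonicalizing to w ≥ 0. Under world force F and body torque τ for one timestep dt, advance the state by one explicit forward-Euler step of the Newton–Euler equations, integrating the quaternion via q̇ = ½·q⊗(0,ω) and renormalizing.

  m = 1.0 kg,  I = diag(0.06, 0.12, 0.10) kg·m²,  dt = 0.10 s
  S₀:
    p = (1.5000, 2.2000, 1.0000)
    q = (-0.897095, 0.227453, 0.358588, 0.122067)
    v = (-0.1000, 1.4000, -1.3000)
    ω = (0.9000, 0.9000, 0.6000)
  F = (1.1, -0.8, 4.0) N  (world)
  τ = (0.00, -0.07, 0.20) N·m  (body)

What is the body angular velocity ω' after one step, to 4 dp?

precession coupling ω×(Iω) = (-0.0108, -0.0216, 0.0486)
(τ − ω×Iω)/I = (0.1800, -0.4033, 1.5140)
ω + α·dt = (0.9180, 0.8597, 0.7514)

ω' = (0.9180, 0.8597, 0.7514)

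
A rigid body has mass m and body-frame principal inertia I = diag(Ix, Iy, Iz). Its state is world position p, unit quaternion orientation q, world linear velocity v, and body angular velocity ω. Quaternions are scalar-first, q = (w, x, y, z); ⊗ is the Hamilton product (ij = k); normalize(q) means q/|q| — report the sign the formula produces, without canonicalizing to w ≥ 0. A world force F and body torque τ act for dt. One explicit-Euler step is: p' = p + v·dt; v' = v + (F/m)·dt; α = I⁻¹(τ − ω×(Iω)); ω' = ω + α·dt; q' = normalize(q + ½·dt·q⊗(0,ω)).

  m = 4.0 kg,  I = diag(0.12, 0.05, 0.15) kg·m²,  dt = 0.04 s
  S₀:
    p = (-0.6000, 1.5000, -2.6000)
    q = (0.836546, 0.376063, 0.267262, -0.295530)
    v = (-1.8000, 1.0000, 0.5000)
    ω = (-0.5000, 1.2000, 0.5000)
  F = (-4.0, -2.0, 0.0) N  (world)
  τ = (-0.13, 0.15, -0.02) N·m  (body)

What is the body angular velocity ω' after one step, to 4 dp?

angular accel α = (-1.5833, 2.8500, -0.4133)
ω' = ω + α·dt = (-0.5633, 1.3140, 0.4835)

ω' = (-0.5633, 1.3140, 0.4835)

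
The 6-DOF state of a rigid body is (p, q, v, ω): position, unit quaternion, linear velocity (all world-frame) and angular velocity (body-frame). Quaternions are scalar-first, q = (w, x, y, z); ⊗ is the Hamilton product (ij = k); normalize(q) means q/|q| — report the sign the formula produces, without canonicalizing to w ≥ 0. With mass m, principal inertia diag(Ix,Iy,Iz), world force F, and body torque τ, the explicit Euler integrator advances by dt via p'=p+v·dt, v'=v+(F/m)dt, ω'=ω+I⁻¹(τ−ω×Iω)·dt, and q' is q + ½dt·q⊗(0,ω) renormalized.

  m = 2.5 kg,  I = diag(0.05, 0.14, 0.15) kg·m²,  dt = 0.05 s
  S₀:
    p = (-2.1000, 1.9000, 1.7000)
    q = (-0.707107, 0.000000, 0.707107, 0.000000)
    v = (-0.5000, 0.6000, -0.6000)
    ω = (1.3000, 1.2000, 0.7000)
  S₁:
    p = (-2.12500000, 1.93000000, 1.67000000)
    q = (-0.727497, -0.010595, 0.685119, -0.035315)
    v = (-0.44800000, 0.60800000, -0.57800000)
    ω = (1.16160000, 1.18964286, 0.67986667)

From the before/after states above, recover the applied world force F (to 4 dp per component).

F = (2.6000, 0.4000, 1.1000)

v₁ − v₀ = (0.05200000, 0.00800000, 0.02200000)
F = m·Δv/dt = (2.6000, 0.4000, 1.1000)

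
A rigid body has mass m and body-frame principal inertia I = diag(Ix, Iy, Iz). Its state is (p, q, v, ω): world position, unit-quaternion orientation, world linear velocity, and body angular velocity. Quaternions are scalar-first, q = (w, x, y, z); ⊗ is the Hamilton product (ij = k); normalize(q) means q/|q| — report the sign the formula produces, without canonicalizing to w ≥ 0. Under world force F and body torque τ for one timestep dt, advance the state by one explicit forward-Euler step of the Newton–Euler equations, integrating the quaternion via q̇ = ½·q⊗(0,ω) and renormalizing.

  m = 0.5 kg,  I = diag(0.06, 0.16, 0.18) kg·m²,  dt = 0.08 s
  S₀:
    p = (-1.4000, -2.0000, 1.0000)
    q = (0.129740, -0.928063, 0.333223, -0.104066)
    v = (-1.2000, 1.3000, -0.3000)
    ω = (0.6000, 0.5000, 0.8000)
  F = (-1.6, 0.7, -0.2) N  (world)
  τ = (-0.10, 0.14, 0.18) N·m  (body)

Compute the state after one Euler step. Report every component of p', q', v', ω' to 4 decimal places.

a = (-3.2000, 1.4000, -0.4000)
new position p' = (-1.4960, -1.8960, 0.9760)
new velocity v' = (-1.4560, 1.4120, -0.3320)
precession coupling ω×(Iω) = (0.0080, -0.0576, 0.0300)
α = I⁻¹(τ − ω×Iω) = (-1.8000, 1.2350, 0.8333)
new body rate ω' = (0.4560, 0.5988, 0.8667)
Hamilton product q⊗(0,ω) = (0.4734791, 0.3964554, 0.7448808, -0.5601733)
updated quaternion q' = (0.1485, -0.9113, 0.3627, -0.1263)

p' = (-1.4960, -1.8960, 0.9760)
q' = (0.1485, -0.9113, 0.3627, -0.1263)
v' = (-1.4560, 1.4120, -0.3320)
ω' = (0.4560, 0.5988, 0.8667)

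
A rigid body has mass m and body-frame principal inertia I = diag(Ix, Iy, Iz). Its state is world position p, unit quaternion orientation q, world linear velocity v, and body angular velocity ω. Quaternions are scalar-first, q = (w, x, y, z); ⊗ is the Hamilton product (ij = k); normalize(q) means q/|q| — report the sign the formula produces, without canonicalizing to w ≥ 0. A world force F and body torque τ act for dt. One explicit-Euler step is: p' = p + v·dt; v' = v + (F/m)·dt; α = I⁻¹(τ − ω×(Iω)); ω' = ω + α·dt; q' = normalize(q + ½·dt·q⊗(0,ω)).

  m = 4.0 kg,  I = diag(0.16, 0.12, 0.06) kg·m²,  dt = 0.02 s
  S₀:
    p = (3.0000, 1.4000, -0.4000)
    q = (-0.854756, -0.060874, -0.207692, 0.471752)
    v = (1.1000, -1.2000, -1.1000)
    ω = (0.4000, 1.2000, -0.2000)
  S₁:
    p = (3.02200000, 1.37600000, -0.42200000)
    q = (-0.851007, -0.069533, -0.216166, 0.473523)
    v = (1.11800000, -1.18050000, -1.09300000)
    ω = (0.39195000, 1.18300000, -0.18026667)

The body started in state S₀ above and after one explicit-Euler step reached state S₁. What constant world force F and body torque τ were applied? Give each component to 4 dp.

F = (3.6000, 3.9000, 1.4000)
τ = (-0.0500, -0.1100, 0.0400)

ω₁ − ω₀ = (-0.00805000, -0.01700000, 0.01973333)
applied torque τ = (-0.0500, -0.1100, 0.0400)
Δv = v₁−v₀ = (0.01800000, 0.01950000, 0.00700000)
applied force F = (3.6000, 3.9000, 1.4000)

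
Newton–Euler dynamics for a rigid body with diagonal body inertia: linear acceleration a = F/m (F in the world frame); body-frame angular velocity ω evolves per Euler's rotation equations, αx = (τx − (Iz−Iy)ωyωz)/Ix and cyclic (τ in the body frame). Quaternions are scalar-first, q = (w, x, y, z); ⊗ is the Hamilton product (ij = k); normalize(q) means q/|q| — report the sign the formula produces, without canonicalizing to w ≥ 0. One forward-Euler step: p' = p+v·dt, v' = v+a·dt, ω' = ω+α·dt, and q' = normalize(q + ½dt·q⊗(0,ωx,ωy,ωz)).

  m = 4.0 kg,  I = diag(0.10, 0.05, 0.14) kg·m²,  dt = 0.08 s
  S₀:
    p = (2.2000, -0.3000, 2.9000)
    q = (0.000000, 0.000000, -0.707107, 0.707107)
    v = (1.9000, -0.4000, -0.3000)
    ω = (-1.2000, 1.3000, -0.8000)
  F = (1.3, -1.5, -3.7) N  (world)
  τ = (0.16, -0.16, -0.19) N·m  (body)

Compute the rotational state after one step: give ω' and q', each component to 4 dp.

ω' = (-0.9971, 1.1054, -0.9531)
q' = (0.0592, -0.0141, -0.7388, 0.6711)

precession coupling ω×(Iω) = (-0.0936, -0.0384, 0.0780)
angular accel α = (2.5360, -2.4320, -1.9143)
new body rate ω' = (-0.9971, 1.1054, -0.9531)
2q̇ = q⊗(0,ω) = (1.4849247, -0.3535535, -0.8485284, -0.8485284)
q' = normalize(q + ½dt·q⊗(0,ω)) = (0.0592, -0.0141, -0.7388, 0.6711)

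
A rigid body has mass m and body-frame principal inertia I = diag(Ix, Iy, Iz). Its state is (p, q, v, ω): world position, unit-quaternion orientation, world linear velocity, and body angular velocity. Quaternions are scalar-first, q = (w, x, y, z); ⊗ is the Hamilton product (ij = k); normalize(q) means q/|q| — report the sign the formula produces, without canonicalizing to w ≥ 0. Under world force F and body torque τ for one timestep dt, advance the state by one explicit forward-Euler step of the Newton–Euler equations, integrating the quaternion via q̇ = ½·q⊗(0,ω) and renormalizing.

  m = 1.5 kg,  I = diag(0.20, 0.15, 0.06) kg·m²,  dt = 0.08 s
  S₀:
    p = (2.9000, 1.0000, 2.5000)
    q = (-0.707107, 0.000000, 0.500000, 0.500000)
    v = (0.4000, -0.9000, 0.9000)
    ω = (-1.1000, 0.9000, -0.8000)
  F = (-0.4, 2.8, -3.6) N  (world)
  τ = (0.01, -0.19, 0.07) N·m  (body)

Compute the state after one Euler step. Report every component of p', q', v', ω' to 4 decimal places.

p' = (2.9320, 0.9280, 2.5720)
q' = (-0.7076, -0.0029, 0.4516, 0.5435)
v' = (0.3787, -0.7507, 0.7080)
ω' = (-1.1219, 0.7330, -0.7727)

precession coupling ω×(Iω) = (0.0648, 0.1232, 0.0495)
(τ − ω×Iω)/I = (-0.2740, -2.0880, 0.3417)
ω + α·dt = (-1.1219, 0.7330, -0.7727)
Hamilton product q⊗(0,ω) = (-0.0500000, -0.0721823, -1.1863963, 1.1156856)
q' = normalize(q + ½dt·q⊗(0,ω)) = (-0.7076, -0.0029, 0.4516, 0.5435)
linear accel F/m = (-0.2667, 1.8667, -2.4000)
new position p' = (2.9320, 0.9280, 2.5720)
v + (F/m)dt = (0.3787, -0.7507, 0.7080)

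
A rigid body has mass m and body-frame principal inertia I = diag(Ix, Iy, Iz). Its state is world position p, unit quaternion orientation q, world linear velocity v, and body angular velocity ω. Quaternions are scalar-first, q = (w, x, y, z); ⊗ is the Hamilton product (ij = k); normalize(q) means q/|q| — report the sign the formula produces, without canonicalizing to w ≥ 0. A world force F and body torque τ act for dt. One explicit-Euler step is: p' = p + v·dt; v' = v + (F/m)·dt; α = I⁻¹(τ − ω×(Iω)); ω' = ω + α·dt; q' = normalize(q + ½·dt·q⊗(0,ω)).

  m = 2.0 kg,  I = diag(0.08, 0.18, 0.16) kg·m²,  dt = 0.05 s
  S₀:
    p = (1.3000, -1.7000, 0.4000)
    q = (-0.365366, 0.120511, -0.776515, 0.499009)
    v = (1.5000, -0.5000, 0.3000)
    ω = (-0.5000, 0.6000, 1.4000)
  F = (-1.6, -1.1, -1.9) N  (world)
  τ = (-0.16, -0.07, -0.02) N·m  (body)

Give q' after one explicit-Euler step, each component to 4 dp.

q' = (-0.3694, 0.0903, -0.7918, 0.4779)

q⊗(0,ω) = (-0.1724481, -1.2038434, -0.6374395, -0.8274633)
q + ½dt·q⊗(0,ω), renormalized = (-0.3694, 0.0903, -0.7918, 0.4779)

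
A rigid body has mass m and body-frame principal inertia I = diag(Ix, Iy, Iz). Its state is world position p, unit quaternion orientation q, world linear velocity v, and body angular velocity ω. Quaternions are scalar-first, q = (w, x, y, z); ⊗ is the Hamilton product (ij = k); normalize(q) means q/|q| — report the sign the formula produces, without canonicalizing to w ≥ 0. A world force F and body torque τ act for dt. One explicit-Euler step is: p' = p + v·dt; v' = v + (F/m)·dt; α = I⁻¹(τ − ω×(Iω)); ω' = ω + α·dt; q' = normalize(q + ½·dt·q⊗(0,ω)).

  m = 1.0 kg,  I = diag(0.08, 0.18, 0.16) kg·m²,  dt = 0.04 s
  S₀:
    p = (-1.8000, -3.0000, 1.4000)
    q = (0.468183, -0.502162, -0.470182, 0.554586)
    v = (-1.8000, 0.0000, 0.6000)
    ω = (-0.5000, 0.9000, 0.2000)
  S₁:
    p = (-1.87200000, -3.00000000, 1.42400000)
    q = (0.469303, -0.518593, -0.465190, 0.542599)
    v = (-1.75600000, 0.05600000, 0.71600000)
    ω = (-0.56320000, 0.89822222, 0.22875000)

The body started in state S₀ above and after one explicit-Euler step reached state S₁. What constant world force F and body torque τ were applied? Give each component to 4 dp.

rate change Δω = (-0.06320000, -0.00177778, 0.02875000)
ω₀×(Iω₀) = (-0.0036, 0.0080, -0.0450)
applied torque τ = (-0.1300, 0.0000, 0.0700)
Δv = v₁−v₀ = (0.04400000, 0.05600000, 0.11600000)
applied force F = (1.1000, 1.4000, 2.9000)

F = (1.1000, 1.4000, 2.9000)
τ = (-0.1300, 0.0000, 0.0700)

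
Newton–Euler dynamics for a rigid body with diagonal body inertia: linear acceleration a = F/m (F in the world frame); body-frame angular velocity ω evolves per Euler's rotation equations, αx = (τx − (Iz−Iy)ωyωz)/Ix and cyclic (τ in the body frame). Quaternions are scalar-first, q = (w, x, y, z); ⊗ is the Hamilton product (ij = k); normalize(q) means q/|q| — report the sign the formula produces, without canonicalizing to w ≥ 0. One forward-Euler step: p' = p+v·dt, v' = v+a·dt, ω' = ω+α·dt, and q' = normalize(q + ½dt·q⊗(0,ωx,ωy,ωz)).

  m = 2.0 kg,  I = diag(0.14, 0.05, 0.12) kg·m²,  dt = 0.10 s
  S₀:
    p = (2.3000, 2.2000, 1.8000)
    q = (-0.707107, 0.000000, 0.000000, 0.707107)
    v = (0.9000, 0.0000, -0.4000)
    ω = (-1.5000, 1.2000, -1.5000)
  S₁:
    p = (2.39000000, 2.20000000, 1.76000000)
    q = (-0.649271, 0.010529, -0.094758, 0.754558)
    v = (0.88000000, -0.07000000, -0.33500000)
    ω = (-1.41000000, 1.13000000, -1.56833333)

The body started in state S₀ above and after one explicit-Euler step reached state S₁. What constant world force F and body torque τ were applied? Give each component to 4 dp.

v₁ − v₀ = (-0.02000000, -0.07000000, 0.06500000)
F = m·Δv/dt = (-0.4000, -1.4000, 1.3000)
rate change Δω = (0.09000000, -0.07000000, -0.06833333)
gyro term ω₀×Iω₀ = (-0.1260, 0.0450, 0.1620)
applied torque τ = (0.0000, 0.0100, 0.0800)

F = (-0.4000, -1.4000, 1.3000)
τ = (0.0000, 0.0100, 0.0800)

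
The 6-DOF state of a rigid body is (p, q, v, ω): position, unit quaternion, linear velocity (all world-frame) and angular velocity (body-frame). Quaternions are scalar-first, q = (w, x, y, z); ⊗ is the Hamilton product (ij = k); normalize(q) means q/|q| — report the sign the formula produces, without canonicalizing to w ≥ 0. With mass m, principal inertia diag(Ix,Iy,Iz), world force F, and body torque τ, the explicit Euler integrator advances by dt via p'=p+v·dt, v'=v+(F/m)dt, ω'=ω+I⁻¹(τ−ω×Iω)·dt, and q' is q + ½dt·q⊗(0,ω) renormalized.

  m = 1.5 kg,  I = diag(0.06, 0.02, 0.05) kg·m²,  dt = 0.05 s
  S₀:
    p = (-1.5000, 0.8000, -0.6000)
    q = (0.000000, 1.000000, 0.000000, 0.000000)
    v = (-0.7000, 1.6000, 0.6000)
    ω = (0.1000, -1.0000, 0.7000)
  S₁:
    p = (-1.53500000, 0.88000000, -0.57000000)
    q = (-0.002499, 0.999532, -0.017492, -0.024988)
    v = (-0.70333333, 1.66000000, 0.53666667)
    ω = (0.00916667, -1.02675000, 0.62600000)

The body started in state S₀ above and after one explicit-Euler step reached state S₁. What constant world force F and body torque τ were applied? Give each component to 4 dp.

F = (-0.1000, 1.8000, -1.9000)
τ = (-0.1300, -0.0100, -0.0700)

ω₁ − ω₀ = (-0.09083333, -0.02675000, -0.07400000)
ω₀×(Iω₀) = (-0.0210, 0.0007, 0.0040)
applied torque τ = (-0.1300, -0.0100, -0.0700)
v₁ − v₀ = (-0.00333333, 0.06000000, -0.06333333)
F = m·Δv/dt = (-0.1000, 1.8000, -1.9000)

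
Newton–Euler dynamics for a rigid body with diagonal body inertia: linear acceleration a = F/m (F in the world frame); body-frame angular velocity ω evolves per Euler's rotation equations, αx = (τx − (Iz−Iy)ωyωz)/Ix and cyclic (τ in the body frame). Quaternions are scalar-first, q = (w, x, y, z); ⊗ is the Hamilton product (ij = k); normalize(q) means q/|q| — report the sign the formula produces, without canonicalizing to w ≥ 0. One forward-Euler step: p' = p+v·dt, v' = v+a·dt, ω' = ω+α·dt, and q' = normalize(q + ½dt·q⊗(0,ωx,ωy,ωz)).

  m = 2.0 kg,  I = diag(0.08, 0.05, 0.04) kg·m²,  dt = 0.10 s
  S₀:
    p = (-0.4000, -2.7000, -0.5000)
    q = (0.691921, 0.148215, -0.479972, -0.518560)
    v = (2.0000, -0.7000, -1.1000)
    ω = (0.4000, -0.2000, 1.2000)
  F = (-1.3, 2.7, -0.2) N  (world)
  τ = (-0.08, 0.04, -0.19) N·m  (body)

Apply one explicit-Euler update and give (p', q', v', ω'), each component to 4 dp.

p' = (-0.2000, -2.7700, -0.6100)
q' = (0.7138, 0.1278, -0.5051, -0.4680)
v' = (1.9350, -0.5650, -1.1100)
ω' = (0.2970, -0.1584, 0.7190)

ω×(Iω) gyroscopic = (0.0024, 0.0192, 0.0024)
angular accel α = (-1.0300, 0.4160, -4.8100)
ω + α·dt = (0.2970, -0.1584, 0.7190)
Hamilton product q⊗(0,ω) = (0.4669916, -0.4029100, -0.5236662, 0.9926510)
q + ½dt·q⊗(0,ω), renormalized = (0.7138, 0.1278, -0.5051, -0.4680)
a = (-0.6500, 1.3500, -0.1000)
p' = p + v·dt = (-0.2000, -2.7700, -0.6100)
v' = v + a·dt = (1.9350, -0.5650, -1.1100)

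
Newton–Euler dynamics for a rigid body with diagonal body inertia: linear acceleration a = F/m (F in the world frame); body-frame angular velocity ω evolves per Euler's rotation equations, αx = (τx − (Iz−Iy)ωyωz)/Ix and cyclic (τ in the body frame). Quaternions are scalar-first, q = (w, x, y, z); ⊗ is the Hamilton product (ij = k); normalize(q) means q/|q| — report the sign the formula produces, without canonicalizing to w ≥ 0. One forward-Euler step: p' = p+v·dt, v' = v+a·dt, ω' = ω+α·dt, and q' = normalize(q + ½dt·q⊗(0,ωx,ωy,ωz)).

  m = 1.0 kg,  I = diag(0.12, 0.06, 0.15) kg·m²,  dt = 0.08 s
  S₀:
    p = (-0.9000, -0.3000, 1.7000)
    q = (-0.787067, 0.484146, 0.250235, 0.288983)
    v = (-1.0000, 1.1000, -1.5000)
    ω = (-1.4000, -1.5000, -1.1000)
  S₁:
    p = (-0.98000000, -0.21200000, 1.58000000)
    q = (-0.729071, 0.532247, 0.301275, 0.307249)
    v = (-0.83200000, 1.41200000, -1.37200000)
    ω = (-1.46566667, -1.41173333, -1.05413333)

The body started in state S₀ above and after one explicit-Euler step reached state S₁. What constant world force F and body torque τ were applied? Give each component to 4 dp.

F = (2.1000, 3.9000, 1.6000)
τ = (0.0500, 0.0200, -0.0400)

Δv = v₁−v₀ = (0.16800000, 0.31200000, 0.12800000)
applied force F = (2.1000, 3.9000, 1.6000)
ω₁ − ω₀ = (-0.06566667, 0.08826667, 0.04586667)
τ = I·(Δω/dt) + ω₀×(Iω₀) = (0.0500, 0.0200, -0.0400)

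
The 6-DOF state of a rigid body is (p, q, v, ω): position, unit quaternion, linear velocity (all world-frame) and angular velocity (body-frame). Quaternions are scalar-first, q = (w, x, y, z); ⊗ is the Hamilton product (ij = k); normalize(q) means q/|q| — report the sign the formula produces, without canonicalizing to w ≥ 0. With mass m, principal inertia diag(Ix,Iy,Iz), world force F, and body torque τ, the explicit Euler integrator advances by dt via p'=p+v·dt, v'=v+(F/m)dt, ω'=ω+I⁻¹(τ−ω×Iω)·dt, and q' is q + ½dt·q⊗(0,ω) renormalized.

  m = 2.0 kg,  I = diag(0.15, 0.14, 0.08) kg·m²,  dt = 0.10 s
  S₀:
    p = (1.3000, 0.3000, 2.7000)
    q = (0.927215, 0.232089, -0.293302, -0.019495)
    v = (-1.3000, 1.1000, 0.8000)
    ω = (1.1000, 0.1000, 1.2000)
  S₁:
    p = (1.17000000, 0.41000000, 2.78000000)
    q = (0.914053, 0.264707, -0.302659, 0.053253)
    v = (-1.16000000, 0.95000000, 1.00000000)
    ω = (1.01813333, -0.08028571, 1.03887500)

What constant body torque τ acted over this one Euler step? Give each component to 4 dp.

Δω = ω₁−ω₀ = (-0.08186667, -0.18028571, -0.16112500)
I·α + gyro = (-0.1300, -0.1600, -0.1300)

τ = (-0.1300, -0.1600, -0.1300)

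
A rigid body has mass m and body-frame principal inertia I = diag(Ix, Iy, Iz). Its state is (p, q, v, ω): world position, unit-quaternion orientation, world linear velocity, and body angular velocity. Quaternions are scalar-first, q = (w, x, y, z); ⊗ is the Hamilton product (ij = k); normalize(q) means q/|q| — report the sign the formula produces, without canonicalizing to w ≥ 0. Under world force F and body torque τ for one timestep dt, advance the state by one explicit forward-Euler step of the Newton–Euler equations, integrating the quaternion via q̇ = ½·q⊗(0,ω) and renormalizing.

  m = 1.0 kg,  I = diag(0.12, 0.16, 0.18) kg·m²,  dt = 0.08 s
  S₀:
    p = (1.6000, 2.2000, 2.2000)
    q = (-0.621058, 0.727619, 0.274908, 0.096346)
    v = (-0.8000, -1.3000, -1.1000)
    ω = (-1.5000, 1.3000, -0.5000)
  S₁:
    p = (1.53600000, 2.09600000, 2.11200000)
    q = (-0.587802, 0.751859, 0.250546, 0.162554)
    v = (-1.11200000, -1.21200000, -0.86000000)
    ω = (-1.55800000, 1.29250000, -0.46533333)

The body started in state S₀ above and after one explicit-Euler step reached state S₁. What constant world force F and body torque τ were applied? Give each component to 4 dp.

F = (-3.9000, 1.1000, 3.0000)
τ = (-0.1000, -0.0600, 0.0000)

v₁ − v₀ = (-0.31200000, 0.08800000, 0.24000000)
applied force F = (-3.9000, 1.1000, 3.0000)
ω₁ − ω₀ = (-0.05800000, -0.00750000, 0.03466667)
precession coupling = (-0.0130, -0.0450, -0.0780)
I·α + gyro = (-0.1000, -0.0600, 0.0000)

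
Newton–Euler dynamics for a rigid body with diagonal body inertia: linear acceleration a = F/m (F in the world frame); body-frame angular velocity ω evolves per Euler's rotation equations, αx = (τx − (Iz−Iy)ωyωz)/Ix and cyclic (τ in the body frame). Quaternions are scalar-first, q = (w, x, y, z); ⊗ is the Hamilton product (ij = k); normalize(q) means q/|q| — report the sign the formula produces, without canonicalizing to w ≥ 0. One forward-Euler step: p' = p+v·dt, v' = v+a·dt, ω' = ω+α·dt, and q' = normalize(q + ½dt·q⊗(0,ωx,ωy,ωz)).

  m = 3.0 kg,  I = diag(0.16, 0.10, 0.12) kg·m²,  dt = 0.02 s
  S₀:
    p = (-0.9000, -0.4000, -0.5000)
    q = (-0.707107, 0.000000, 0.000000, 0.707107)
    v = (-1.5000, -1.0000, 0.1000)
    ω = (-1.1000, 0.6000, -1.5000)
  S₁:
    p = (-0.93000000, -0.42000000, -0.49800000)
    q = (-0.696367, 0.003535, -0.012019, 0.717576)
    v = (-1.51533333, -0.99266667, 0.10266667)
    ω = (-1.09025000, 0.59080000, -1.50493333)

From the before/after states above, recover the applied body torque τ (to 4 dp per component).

τ = (0.0600, 0.0200, 0.0100)

Δω = ω₁−ω₀ = (0.00975000, -0.00920000, -0.00493333)
precession coupling = (-0.0180, 0.0660, 0.0396)
applied torque τ = (0.0600, 0.0200, 0.0100)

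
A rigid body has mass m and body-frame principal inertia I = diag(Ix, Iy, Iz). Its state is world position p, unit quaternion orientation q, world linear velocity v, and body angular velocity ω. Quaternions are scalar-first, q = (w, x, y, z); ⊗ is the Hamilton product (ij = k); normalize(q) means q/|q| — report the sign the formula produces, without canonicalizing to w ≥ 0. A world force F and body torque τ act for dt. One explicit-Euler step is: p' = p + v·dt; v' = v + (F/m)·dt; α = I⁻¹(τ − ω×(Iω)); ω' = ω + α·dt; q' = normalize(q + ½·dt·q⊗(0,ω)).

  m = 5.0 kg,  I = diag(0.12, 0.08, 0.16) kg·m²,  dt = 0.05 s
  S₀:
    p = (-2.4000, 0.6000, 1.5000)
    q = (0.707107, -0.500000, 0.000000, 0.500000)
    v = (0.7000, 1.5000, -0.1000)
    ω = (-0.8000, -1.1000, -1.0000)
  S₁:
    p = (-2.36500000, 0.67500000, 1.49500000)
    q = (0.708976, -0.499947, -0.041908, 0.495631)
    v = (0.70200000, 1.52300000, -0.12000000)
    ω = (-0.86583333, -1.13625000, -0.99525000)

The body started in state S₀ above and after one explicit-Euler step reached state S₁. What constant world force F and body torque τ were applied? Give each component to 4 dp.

v₁ − v₀ = (0.00200000, 0.02300000, -0.02000000)
applied force F = (0.2000, 2.3000, -2.0000)
Δω = ω₁−ω₀ = (-0.06583333, -0.03625000, 0.00475000)
gyro term ω₀×Iω₀ = (0.0880, -0.0320, -0.0352)
I·α + gyro = (-0.0700, -0.0900, -0.0200)

F = (0.2000, 2.3000, -2.0000)
τ = (-0.0700, -0.0900, -0.0200)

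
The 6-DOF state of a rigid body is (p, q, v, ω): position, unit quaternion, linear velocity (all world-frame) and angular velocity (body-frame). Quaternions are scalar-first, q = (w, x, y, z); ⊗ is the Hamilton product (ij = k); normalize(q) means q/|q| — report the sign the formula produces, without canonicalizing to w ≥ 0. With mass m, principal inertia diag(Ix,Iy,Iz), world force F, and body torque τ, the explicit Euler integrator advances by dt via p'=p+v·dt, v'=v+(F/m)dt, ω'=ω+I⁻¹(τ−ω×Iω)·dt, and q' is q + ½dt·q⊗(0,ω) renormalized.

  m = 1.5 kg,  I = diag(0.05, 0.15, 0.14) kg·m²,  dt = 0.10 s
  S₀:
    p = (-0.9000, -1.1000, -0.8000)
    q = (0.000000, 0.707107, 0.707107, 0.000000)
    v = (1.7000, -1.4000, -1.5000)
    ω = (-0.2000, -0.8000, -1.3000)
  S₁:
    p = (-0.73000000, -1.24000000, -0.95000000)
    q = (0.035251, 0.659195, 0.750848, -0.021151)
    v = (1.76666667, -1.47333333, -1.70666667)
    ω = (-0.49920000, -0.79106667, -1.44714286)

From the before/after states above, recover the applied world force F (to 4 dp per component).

Δv = v₁−v₀ = (0.06666667, -0.07333333, -0.20666667)
m·(v₁−v₀)/dt = (1.0000, -1.1000, -3.1000)

F = (1.0000, -1.1000, -3.1000)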